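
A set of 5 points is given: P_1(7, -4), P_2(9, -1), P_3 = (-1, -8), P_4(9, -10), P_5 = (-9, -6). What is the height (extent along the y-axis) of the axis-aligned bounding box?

9

max y = -1, min y = -10, so height = 9.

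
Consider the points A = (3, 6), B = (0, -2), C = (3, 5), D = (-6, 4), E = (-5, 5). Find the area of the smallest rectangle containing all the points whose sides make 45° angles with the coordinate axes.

In coordinates u = x + y, v = x − y the rectangle is axis-aligned; the map (x,y)→(u,v) scales areas by 2.
u-values: 9, -2, 8, -2, 0; range = 9 − (-2) = 11.
v-values: -3, 2, -2, -10, -10; range = 2 − (-10) = 12.
Area = (11 × 12) / 2 = 66.

66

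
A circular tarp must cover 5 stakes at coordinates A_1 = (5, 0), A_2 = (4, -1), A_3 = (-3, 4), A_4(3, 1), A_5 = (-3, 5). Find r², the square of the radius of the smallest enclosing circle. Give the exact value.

22.25

A smallest enclosing disk is always determined by at most three of the input points on its boundary.
The farthest pair is A_1–A_5 with squared distance 89. The circle on this segment as diameter has centre (1, 2.5) and r² = 89/4 = 22.25.
Check A_2: distance² to centre = 21.25 ≤ 22.25, so it lies inside.
All remaining points lie in this disk, and no smaller disk contains both endpoints, so this is the minimum enclosing circle.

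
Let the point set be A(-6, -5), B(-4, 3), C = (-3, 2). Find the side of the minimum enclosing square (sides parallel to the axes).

The bounding box has width 3 and height 8.
An axis-aligned square enclosing the set must have side ≥ max(width, height).
So the minimum side is max(3, 8) = 8.

8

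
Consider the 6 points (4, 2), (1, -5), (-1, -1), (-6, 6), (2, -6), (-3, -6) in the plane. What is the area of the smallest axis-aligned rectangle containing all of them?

x ranges over [-6, 4], width 10.
y ranges over [-6, 6], height 12.
Area = 10 × 12 = 120.

120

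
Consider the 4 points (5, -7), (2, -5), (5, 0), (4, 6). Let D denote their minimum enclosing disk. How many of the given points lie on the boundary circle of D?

By Welzl's lemma the MEC is supported by two points (diametrically opposite) or three points (on a circumcircle).
The farthest pair is (5, -7)–(4, 6) with squared distance 170. The circle on this segment as diameter has centre (4.5, -0.5) and r² = 170/4 = 42.5.
Check (2, -5): distance² to centre = 26.5 ≤ 42.5, so it lies inside.
All remaining points lie in this disk, and no smaller disk contains both endpoints, so this is the minimum enclosing circle.
The points at distance exactly r from the centre are (5, -7), (4, 6) — 2 points.

2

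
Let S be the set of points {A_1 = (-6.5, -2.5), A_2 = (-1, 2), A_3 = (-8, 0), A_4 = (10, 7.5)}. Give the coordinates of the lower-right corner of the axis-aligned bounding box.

x-range [-8, 10], y-range [-2.5, 7.5].
The lower-right corner is (10, -2.5).

(10, -2.5)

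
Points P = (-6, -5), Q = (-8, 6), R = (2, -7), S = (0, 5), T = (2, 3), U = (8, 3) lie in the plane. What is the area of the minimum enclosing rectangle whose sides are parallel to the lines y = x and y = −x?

In coordinates u = x + y, v = x − y the rectangle is axis-aligned; the map (x,y)→(u,v) scales areas by 2.
u-values: -11, -2, -5, 5, 5, 11; range = 11 − (-11) = 22.
v-values: -1, -14, 9, -5, -1, 5; range = 9 − (-14) = 23.
Area = (22 × 23) / 2 = 253.

253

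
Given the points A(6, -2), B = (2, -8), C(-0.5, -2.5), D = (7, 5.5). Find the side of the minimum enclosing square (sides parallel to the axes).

The bounding box has width 7.5 and height 13.5.
An axis-aligned square enclosing the set must have side ≥ max(width, height).
So the minimum side is max(7.5, 13.5) = 13.5.

13.5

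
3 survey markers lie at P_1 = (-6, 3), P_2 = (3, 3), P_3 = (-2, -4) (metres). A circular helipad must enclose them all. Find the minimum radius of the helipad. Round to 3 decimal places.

Side lengths²: P_1P_2² = 81, P_1P_3² = 65, P_2P_3² = 74.
Since P_1P_2² = 81 < 74 + 65 = 139, the triangle is acute, so the smallest enclosing circle is the circumcircle.
Circumcentre = (-1.5, 13/14), r² = 2405/98.
r = √(2405/98) ≈ 4.954.

4.954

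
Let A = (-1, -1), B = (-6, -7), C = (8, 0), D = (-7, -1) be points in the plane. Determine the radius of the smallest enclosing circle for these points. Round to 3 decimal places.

By Welzl's lemma the MEC is supported by two points (diametrically opposite) or three points (on a circumcircle).
The minimum enclosing circle is determined by three boundary points: B, C, D.
Their circumcentre is (17/26, -73/26) with r² = 20905/338.
The farthest remaining point A is at distance² 2029/338 ≤ 20905/338.
r = √(20905/338) ≈ 7.864.

7.864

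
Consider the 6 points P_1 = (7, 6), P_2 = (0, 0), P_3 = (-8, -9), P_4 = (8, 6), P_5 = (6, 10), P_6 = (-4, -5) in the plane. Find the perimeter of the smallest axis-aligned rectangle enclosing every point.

Width = max x − min x = 8 − (-8) = 16.
Height = max y − min y = 10 − (-9) = 19.
Perimeter = 2(16 + 19) = 70.

70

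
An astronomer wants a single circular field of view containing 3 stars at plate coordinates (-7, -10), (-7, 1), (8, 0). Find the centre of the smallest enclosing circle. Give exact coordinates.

Call the three points A, B, C in the order given.
Side lengths²: AB² = 121, AC² = 325, BC² = 226.
Since AC² = 325 < 226 + 121 = 347, the triangle is acute, so the smallest enclosing circle is the circumcircle.
Circumcentre = (1/6, -4.5), r² = 1469/18.
Centre = (1/6, -4.5).

(1/6, -4.5)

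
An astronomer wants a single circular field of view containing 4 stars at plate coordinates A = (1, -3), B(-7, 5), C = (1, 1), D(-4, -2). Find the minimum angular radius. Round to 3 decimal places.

5.657

The farthest pair is A–B with squared distance 128. The circle on this segment as diameter has centre (-3, 1) and r² = 128/4 = 32.
Check C: distance² to centre = 16 ≤ 32, so it lies inside.
All remaining points lie in this disk, and no smaller disk contains both endpoints, so this is the minimum enclosing circle.
r = √32 ≈ 5.657.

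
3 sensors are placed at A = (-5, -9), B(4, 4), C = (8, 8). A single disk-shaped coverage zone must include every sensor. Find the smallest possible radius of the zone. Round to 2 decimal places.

Side lengths²: AB² = 250, AC² = 458, BC² = 32.
Since AC² = 458 ≥ 250 + 32 = 282, the angle opposite AC is not acute, so the smallest enclosing circle has AC as diameter.
Centre = midpoint of AC = (1.5, -0.5), r² = 458/4 = 114.5.
r = √(114.5) ≈ 10.70.

10.70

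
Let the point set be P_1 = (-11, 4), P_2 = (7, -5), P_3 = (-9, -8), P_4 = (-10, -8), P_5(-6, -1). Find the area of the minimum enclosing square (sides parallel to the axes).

The bounding box has width 18 and height 12.
An axis-aligned square enclosing the set must have side ≥ max(width, height).
So the minimum side is max(18, 12) = 18.
Area = 18² = 324.

324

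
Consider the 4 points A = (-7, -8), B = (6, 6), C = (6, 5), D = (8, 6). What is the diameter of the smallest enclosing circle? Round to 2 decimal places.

The farthest pair is A–D with squared distance 421. The circle on this segment as diameter has centre (0.5, -1) and r² = 421/4 = 105.25.
Check B: distance² to centre = 79.25 ≤ 105.25, so it lies inside.
All remaining points lie in this disk, and no smaller disk contains both endpoints, so this is the minimum enclosing circle.
Diameter = 2r = 2√(105.25) ≈ 20.52.

20.52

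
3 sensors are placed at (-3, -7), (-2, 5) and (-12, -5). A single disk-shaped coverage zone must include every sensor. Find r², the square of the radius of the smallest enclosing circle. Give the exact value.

Call the three points A, B, C in the order given.
Side lengths²: AB² = 145, AC² = 85, BC² = 200.
Since BC² = 200 < 145 + 85 = 230, the triangle is acute, so the smallest enclosing circle is the circumcircle.
Circumcentre = (-139/22, -15/22), r² = 12325/242.

12325/242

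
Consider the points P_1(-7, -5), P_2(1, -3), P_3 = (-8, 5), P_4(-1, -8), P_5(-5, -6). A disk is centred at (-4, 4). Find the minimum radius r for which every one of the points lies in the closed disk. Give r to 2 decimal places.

The required radius is the distance from (-4, 4) to the farthest point.
Squared distances: 90, 74, 17, 153, 101.
Maximum is 153, attained at P_4.
r = √153 ≈ 12.37.

12.37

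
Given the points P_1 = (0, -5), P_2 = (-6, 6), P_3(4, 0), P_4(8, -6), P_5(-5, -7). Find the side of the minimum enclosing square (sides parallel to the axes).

14

The bounding box has width 14 and height 13.
An axis-aligned square enclosing the set must have side ≥ max(width, height).
So the minimum side is max(14, 13) = 14.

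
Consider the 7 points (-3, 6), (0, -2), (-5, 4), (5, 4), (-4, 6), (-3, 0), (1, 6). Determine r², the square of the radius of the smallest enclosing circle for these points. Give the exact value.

A smallest enclosing disk is always determined by at most three of the input points on its boundary.
The minimum enclosing circle is determined by three boundary points: (0, -2), (-5, 4), (5, 4).
Their circumcentre is (0, 37/12) with r² = 3721/144.
The farthest remaining point (-4, 6) is at distance² 3529/144 ≤ 3721/144.

3721/144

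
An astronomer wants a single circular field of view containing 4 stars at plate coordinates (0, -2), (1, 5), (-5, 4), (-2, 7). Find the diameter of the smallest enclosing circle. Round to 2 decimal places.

9.22

The farthest pair is (0, -2)–(-2, 7) with squared distance 85. The circle on this segment as diameter has centre (-1, 2.5) and r² = 85/4 = 21.25.
Check (1, 5): distance² to centre = 10.25 ≤ 21.25, so it lies inside.
All remaining points lie in this disk, and no smaller disk contains both endpoints, so this is the minimum enclosing circle.
Diameter = 2r = 2√(21.25) ≈ 9.22.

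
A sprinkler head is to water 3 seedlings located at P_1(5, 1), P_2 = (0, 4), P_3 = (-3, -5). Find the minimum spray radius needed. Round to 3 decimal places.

Side lengths²: P_1P_2² = 34, P_1P_3² = 100, P_2P_3² = 90.
Since P_1P_3² = 100 < 90 + 34 = 124, the triangle is acute, so the smallest enclosing circle is the circumcircle.
Circumcentre = (1/3, -10/9), r² = 2125/81.
r = √(2125/81) ≈ 5.122.

5.122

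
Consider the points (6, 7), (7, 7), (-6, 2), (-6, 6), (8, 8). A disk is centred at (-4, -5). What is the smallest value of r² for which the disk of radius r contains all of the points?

313

The required radius is the distance from (-4, -5) to the farthest point.
Squared distances: 244, 265, 53, 125, 313.
Maximum is 313, attained at (8, 8).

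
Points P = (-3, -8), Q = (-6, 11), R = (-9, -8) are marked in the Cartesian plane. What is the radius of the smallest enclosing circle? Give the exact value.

Side lengths²: PQ² = 370, PR² = 36, QR² = 370.
Since QR² = 370 < 370 + 36 = 406, the triangle is acute, so the smallest enclosing circle is the circumcircle.
Circumcentre = (-6, 24/19), r² = 34225/361.
r = √(34225/361) = 185/19.

185/19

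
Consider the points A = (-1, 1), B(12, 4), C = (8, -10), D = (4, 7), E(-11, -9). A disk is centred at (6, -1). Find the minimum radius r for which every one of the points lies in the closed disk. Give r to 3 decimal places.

18.788

The required radius is the distance from (6, -1) to the farthest point.
Squared distances: 53, 61, 85, 68, 353.
Maximum is 353, attained at E.
r = √353 ≈ 18.788.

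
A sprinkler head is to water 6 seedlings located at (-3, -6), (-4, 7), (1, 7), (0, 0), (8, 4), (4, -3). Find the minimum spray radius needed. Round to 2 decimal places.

A smallest enclosing disk is always determined by at most three of the input points on its boundary.
The minimum enclosing circle is determined by three boundary points: (-3, -6), (-4, 7), (8, 4).
Their circumcentre is (5/6, 5/6) with r² = 1105/18.
The farthest remaining point (1, 7) is at distance² 685/18 ≤ 1105/18.
r = √(1105/18) ≈ 7.84.

7.84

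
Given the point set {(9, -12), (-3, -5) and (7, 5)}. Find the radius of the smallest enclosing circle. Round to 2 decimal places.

Call the three points A, B, C in the order given.
Side lengths²: AB² = 193, AC² = 293, BC² = 200.
Since AC² = 293 < 200 + 193 = 393, the triangle is acute, so the smallest enclosing circle is the circumcircle.
Circumcentre = (219/38, -143/38), r² = 56549/722.
r = √(56549/722) ≈ 8.85.

8.85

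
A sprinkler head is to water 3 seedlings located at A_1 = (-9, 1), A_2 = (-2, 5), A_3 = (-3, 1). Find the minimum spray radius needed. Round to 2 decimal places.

4.03

Side lengths²: A_1A_2² = 65, A_1A_3² = 36, A_2A_3² = 17.
Since A_1A_2² = 65 ≥ 36 + 17 = 53, the angle opposite A_1A_2 is not acute, so the smallest enclosing circle has A_1A_2 as diameter.
Centre = midpoint of A_1A_2 = (-5.5, 3), r² = 65/4 = 16.25.
r = √(16.25) ≈ 4.03.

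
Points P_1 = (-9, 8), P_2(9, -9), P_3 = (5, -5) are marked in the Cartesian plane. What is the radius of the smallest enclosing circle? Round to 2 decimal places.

Side lengths²: P_1P_2² = 613, P_1P_3² = 365, P_2P_3² = 32.
Since P_1P_2² = 613 ≥ 365 + 32 = 397, the angle opposite P_1P_2 is not acute, so the smallest enclosing circle has P_1P_2 as diameter.
Centre = midpoint of P_1P_2 = (0, -0.5), r² = 613/4 = 153.25.
r = √(153.25) ≈ 12.38.

12.38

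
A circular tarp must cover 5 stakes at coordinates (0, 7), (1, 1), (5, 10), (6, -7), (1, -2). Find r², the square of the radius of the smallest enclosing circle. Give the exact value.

By Welzl's lemma the MEC is supported by two points (diametrically opposite) or three points (on a circumcircle).
The farthest pair is (5, 10)–(6, -7) with squared distance 290. The circle on this segment as diameter has centre (5.5, 1.5) and r² = 290/4 = 72.5.
Check (0, 7): distance² to centre = 60.5 ≤ 72.5, so it lies inside.
All remaining points lie in this disk, and no smaller disk contains both endpoints, so this is the minimum enclosing circle.

72.5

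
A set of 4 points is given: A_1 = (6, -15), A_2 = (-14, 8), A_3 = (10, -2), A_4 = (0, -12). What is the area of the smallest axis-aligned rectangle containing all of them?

552

x ranges over [-14, 10], width 24.
y ranges over [-15, 8], height 23.
Area = 24 × 23 = 552.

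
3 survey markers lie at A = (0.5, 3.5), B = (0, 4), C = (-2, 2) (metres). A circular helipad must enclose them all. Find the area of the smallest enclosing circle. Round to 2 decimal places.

Side lengths²: AB² = 0.5, AC² = 8.5, BC² = 8.
Since AC² = 8.5 ≥ 8 + 0.5 = 8.5, the angle opposite AC is not acute, so the smallest enclosing circle has AC as diameter.
Centre = midpoint of AC = (-0.75, 2.75), r² = 8.5/4 = 2.125.
Area = π·r² = π·2.125 ≈ 6.68.

6.68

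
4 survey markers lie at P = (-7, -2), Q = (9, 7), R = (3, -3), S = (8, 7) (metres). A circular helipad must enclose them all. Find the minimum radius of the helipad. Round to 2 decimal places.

A smallest enclosing disk is always determined by at most three of the input points on its boundary.
The farthest pair is P–Q with squared distance 337. The circle on this segment as diameter has centre (1, 2.5) and r² = 337/4 = 84.25.
Check R: distance² to centre = 34.25 ≤ 84.25, so it lies inside.
All remaining points lie in this disk, and no smaller disk contains both endpoints, so this is the minimum enclosing circle.
r = √(84.25) ≈ 9.18.

9.18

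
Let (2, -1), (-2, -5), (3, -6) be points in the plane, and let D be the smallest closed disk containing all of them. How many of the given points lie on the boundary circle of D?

Call the three points A, B, C in the order given.
Side lengths²: AB² = 32, AC² = 26, BC² = 26.
Since AB² = 32 < 26 + 26 = 52, the triangle is acute, so the smallest enclosing circle is the circumcircle.
Circumcentre = (5/6, -23/6), r² = 169/18.
The points at distance exactly r from the centre are (2, -1), (-2, -5), (3, -6) — 3 points.

3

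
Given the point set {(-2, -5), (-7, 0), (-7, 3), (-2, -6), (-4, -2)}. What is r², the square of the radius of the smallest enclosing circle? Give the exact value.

26.5

The minimum enclosing circle of a finite set is fixed by two of the points (as a diameter) or three (as a circumcircle).
The farthest pair is (-7, 3)–(-2, -6) with squared distance 106. The circle on this segment as diameter has centre (-4.5, -1.5) and r² = 106/4 = 26.5.
Check (-2, -5): distance² to centre = 18.5 ≤ 26.5, so it lies inside.
All remaining points lie in this disk, and no smaller disk contains both endpoints, so this is the minimum enclosing circle.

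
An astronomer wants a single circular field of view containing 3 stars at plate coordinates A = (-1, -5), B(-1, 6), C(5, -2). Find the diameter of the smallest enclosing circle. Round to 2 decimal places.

Side lengths²: AB² = 121, AC² = 45, BC² = 100.
Since AB² = 121 < 100 + 45 = 145, the triangle is acute, so the smallest enclosing circle is the circumcircle.
Circumcentre = (0, 0.5), r² = 31.25.
Diameter = 2r = 2√(31.25) ≈ 11.18.

11.18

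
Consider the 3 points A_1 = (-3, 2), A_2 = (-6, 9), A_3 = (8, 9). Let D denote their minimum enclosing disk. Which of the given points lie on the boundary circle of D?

A_1, A_2, A_3

Side lengths²: A_1A_2² = 58, A_1A_3² = 170, A_2A_3² = 196.
Since A_2A_3² = 196 < 170 + 58 = 228, the triangle is acute, so the smallest enclosing circle is the circumcircle.
Circumcentre = (1, 55/7), r² = 2465/49.
The points at distance exactly r from the centre are A_1, A_2, A_3 — 3 points.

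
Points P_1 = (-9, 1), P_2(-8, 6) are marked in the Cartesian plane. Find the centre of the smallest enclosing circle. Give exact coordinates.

(-8.5, 3.5)

The smallest circle enclosing two points has them as diameter endpoints.
Centre = midpoint = (-8.5, 3.5); r² = |P_1P_2|²/4 = 26/4 = 6.5.
Centre = (-8.5, 3.5).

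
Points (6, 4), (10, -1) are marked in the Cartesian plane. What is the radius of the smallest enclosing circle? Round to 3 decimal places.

3.202

The smallest circle enclosing two points has them as diameter endpoints.
Centre = midpoint = (8, 1.5); r² = |(6, 4)−(10, -1)|²/4 = 41/4 = 10.25.
r = √(10.25) ≈ 3.202.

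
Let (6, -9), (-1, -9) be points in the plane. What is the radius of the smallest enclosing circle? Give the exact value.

The smallest circle enclosing two points has them as diameter endpoints.
Centre = midpoint = (2.5, -9); r² = |(6, -9)−(-1, -9)|²/4 = 49/4 = 12.25.
r = √(12.25) = 3.5.

3.5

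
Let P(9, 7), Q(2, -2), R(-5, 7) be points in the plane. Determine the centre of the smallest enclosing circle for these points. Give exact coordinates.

Side lengths²: PQ² = 130, PR² = 196, QR² = 130.
Since PR² = 196 < 130 + 130 = 260, the triangle is acute, so the smallest enclosing circle is the circumcircle.
Circumcentre = (2, 47/9), r² = 4225/81.
Centre = (2, 47/9).

(2, 47/9)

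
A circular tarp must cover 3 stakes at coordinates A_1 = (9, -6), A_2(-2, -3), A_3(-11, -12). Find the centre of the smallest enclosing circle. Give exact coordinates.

(-1, -9)

Side lengths²: A_1A_2² = 130, A_1A_3² = 436, A_2A_3² = 162.
Since A_1A_3² = 436 ≥ 162 + 130 = 292, the angle opposite A_1A_3 is not acute, so the smallest enclosing circle has A_1A_3 as diameter.
Centre = midpoint of A_1A_3 = (-1, -9), r² = 436/4 = 109.
Centre = (-1, -9).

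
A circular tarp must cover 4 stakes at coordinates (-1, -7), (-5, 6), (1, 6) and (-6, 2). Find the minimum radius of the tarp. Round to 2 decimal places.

The minimum enclosing circle is determined by three boundary points: (-1, -7), (-5, 6), (1, 6).
Their circumcentre is (-2, -5/26) with r² = 32005/676.
The farthest remaining point (-6, 2) is at distance² 14065/676 ≤ 32005/676.
r = √(32005/676) ≈ 6.88.

6.88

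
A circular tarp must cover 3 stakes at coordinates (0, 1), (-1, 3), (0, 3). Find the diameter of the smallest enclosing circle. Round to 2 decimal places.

2.24

Call the three points A, B, C in the order given.
Side lengths²: AB² = 5, AC² = 4, BC² = 1.
Since AB² = 5 ≥ 4 + 1 = 5, the angle opposite AB is not acute, so the smallest enclosing circle has AB as diameter.
Centre = midpoint of AB = (-0.5, 2), r² = 5/4 = 1.25.
Diameter = 2r = 2√(1.25) ≈ 2.24.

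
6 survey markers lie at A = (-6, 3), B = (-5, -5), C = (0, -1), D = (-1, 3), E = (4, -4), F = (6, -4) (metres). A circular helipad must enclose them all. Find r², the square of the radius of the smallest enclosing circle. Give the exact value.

48.25

The farthest pair is A–F with squared distance 193. The circle on this segment as diameter has centre (0, -0.5) and r² = 193/4 = 48.25.
Check B: distance² to centre = 45.25 ≤ 48.25, so it lies inside.
All remaining points lie in this disk, and no smaller disk contains both endpoints, so this is the minimum enclosing circle.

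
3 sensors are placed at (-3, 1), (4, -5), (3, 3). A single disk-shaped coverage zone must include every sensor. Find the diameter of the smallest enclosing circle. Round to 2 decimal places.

Call the three points A, B, C in the order given.
Side lengths²: AB² = 85, AC² = 40, BC² = 65.
Since AB² = 85 < 65 + 40 = 105, the triangle is acute, so the smallest enclosing circle is the circumcircle.
Circumcentre = (1.1, -1.3), r² = 22.1.
Diameter = 2r = 2√(22.1) ≈ 9.40.

9.40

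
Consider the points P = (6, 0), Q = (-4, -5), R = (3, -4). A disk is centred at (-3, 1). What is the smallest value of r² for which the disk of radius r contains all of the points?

82

The required radius is the distance from (-3, 1) to the farthest point.
Squared distances: 82, 37, 61.
Maximum is 82, attained at P.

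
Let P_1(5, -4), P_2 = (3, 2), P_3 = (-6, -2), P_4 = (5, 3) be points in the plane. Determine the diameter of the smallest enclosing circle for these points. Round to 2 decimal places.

12.28

By Welzl's lemma the MEC is supported by two points (diametrically opposite) or three points (on a circumcircle).
The minimum enclosing circle is determined by three boundary points: P_1, P_3, P_4.
Their circumcentre is (-1/22, -0.5) with r² = 9125/242.
The farthest remaining point P_2 is at distance² 3757/242 ≤ 9125/242.
Diameter = 2r = 2√(9125/242) ≈ 12.28.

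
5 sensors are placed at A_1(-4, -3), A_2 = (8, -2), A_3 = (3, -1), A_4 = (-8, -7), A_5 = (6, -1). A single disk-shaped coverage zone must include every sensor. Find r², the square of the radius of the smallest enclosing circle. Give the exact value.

The farthest pair is A_2–A_4 with squared distance 281. The circle on this segment as diameter has centre (0, -4.5) and r² = 281/4 = 70.25.
Check A_1: distance² to centre = 18.25 ≤ 70.25, so it lies inside.
All remaining points lie in this disk, and no smaller disk contains both endpoints, so this is the minimum enclosing circle.

70.25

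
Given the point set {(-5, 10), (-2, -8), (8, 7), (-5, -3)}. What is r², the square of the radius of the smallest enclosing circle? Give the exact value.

42809/450

The minimum enclosing circle of a finite set is fixed by two of the points (as a diameter) or three (as a circumcircle).
The minimum enclosing circle is determined by three boundary points: (-5, 10), (-2, -8), (8, 7).
Their circumcentre is (-0.1, 47/30) with r² = 42809/450.
The farthest remaining point (-5, -3) is at distance² 20189/450 ≤ 42809/450.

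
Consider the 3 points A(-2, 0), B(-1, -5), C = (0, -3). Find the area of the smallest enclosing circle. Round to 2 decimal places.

Side lengths²: AB² = 26, AC² = 13, BC² = 5.
Since AB² = 26 ≥ 13 + 5 = 18, the angle opposite AB is not acute, so the smallest enclosing circle has AB as diameter.
Centre = midpoint of AB = (-1.5, -2.5), r² = 26/4 = 6.5.
Area = π·r² = π·6.5 ≈ 20.42.

20.42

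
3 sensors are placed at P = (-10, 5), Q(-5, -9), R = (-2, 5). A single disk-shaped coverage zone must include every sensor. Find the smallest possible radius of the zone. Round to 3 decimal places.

Side lengths²: PQ² = 221, PR² = 64, QR² = 205.
Since PQ² = 221 < 205 + 64 = 269, the triangle is acute, so the smallest enclosing circle is the circumcircle.
Circumcentre = (-6, -41/28), r² = 45305/784.
r = √(45305/784) ≈ 7.602.

7.602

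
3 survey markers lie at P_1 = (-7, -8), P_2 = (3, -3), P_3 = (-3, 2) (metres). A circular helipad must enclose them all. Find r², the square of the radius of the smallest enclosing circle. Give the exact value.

34.55078125

Side lengths²: P_1P_2² = 125, P_1P_3² = 116, P_2P_3² = 61.
Since P_1P_2² = 125 < 116 + 61 = 177, the triangle is acute, so the smallest enclosing circle is the circumcircle.
Circumcentre = (-2.8125, -3.875), r² = 34.55078125.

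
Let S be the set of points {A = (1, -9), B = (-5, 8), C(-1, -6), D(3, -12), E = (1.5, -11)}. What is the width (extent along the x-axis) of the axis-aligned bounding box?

8

max x = 3, min x = -5, so width = 8.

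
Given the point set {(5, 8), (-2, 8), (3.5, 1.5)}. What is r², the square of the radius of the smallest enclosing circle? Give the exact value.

Call the three points A, B, C in the order given.
Side lengths²: AB² = 49, AC² = 44.5, BC² = 72.5.
Since BC² = 72.5 < 49 + 44.5 = 93.5, the triangle is acute, so the smallest enclosing circle is the circumcircle.
Circumcentre = (1.5, 70/13), r² = 12905/676.

12905/676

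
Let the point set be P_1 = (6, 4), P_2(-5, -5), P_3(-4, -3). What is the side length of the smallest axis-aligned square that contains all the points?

The bounding box has width 11 and height 9.
An axis-aligned square enclosing the set must have side ≥ max(width, height).
So the minimum side is max(11, 9) = 11.

11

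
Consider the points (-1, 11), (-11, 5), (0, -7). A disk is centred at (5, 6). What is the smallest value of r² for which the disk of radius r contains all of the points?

The required radius is the distance from (5, 6) to the farthest point.
Squared distances: 61, 257, 194.
Maximum is 257, attained at (-11, 5).

257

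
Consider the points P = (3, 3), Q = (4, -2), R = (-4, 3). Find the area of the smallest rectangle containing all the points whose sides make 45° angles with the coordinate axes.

45.5

In coordinates u = x + y, v = x − y the rectangle is axis-aligned; the map (x,y)→(u,v) scales areas by 2.
u-values: 6, 2, -1; range = 6 − (-1) = 7.
v-values: 0, 6, -7; range = 6 − (-7) = 13.
Area = (7 × 13) / 2 = 45.5.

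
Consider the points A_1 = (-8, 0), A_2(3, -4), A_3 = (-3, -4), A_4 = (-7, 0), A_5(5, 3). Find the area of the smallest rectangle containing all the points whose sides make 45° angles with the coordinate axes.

120

In coordinates u = x + y, v = x − y the rectangle is axis-aligned; the map (x,y)→(u,v) scales areas by 2.
u-values: -8, -1, -7, -7, 8; range = 8 − (-8) = 16.
v-values: -8, 7, 1, -7, 2; range = 7 − (-8) = 15.
Area = (16 × 15) / 2 = 120.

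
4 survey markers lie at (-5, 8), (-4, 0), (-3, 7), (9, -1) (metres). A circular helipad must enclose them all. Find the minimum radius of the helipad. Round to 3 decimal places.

By Welzl's lemma the MEC is supported by two points (diametrically opposite) or three points (on a circumcircle).
The farthest pair is (-5, 8)–(9, -1) with squared distance 277. The circle on this segment as diameter has centre (2, 3.5) and r² = 277/4 = 69.25.
Check (-4, 0): distance² to centre = 48.25 ≤ 69.25, so it lies inside.
All remaining points lie in this disk, and no smaller disk contains both endpoints, so this is the minimum enclosing circle.
r = √(69.25) ≈ 8.322.

8.322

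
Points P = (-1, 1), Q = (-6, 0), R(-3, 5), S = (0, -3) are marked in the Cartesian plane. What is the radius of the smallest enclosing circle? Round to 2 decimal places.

4.28

By Welzl's lemma the MEC is supported by two points (diametrically opposite) or three points (on a circumcircle).
The minimum enclosing circle is determined by three boundary points: Q, R, S.
Their circumcentre is (-47/26, 23/26) with r² = 6205/338.
The farthest remaining point P is at distance² 225/338 ≤ 6205/338.
r = √(6205/338) ≈ 4.28.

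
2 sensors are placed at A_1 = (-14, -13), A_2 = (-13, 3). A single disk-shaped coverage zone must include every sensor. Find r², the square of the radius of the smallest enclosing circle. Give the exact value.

The smallest circle enclosing two points has them as diameter endpoints.
Centre = midpoint = (-13.5, -5); r² = |A_1A_2|²/4 = 257/4 = 64.25.

64.25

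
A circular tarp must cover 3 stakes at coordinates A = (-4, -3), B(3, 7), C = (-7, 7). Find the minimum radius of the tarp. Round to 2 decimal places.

Side lengths²: AB² = 149, AC² = 109, BC² = 100.
Since AB² = 149 < 109 + 100 = 209, the triangle is acute, so the smallest enclosing circle is the circumcircle.
Circumcentre = (-2, 3.05), r² = 40.6025.
r = √(40.6025) ≈ 6.37.

6.37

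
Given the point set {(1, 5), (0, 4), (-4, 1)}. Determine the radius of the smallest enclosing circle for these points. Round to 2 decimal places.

Call the three points A, B, C in the order given.
Side lengths²: AB² = 2, AC² = 41, BC² = 25.
Since AC² = 41 ≥ 25 + 2 = 27, the angle opposite AC is not acute, so the smallest enclosing circle has AC as diameter.
Centre = midpoint of AC = (-1.5, 3), r² = 41/4 = 10.25.
r = √(10.25) ≈ 3.20.

3.20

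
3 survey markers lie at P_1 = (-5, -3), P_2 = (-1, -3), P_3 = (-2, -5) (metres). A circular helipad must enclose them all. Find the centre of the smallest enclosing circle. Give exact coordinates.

(-3, -3.25)

Side lengths²: P_1P_2² = 16, P_1P_3² = 13, P_2P_3² = 5.
Since P_1P_2² = 16 < 13 + 5 = 18, the triangle is acute, so the smallest enclosing circle is the circumcircle.
Circumcentre = (-3, -3.25), r² = 4.0625.
Centre = (-3, -3.25).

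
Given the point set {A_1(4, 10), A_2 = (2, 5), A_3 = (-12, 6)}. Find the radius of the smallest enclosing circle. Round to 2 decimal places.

8.25

Side lengths²: A_1A_2² = 29, A_1A_3² = 272, A_2A_3² = 197.
Since A_1A_3² = 272 ≥ 197 + 29 = 226, the angle opposite A_1A_3 is not acute, so the smallest enclosing circle has A_1A_3 as diameter.
Centre = midpoint of A_1A_3 = (-4, 8), r² = 272/4 = 68.
r = √68 ≈ 8.25.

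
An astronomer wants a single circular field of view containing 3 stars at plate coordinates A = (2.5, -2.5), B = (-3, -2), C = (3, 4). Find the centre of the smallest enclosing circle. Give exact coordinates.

(1/24, 23/24)

Side lengths²: AB² = 30.5, AC² = 42.5, BC² = 72.
Since BC² = 72 < 42.5 + 30.5 = 73, the triangle is acute, so the smallest enclosing circle is the circumcircle.
Circumcentre = (1/24, 23/24), r² = 5185/288.
Centre = (1/24, 23/24).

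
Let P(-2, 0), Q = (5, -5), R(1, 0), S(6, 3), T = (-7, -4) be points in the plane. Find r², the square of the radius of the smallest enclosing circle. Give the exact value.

54.5

By Welzl's lemma the MEC is supported by two points (diametrically opposite) or three points (on a circumcircle).
The farthest pair is S–T with squared distance 218. The circle on this segment as diameter has centre (-0.5, -0.5) and r² = 218/4 = 54.5.
Check P: distance² to centre = 2.5 ≤ 54.5, so it lies inside.
All remaining points lie in this disk, and no smaller disk contains both endpoints, so this is the minimum enclosing circle.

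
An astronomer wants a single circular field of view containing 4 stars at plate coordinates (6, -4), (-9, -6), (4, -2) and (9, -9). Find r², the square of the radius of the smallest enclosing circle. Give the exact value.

83.25

By Welzl's lemma the MEC is supported by two points (diametrically opposite) or three points (on a circumcircle).
The farthest pair is (-9, -6)–(9, -9) with squared distance 333. The circle on this segment as diameter has centre (0, -7.5) and r² = 333/4 = 83.25.
Check (6, -4): distance² to centre = 48.25 ≤ 83.25, so it lies inside.
All remaining points lie in this disk, and no smaller disk contains both endpoints, so this is the minimum enclosing circle.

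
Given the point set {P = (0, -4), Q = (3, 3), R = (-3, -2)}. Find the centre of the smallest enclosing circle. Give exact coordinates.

Side lengths²: PQ² = 58, PR² = 13, QR² = 61.
Since QR² = 61 < 58 + 13 = 71, the triangle is acute, so the smallest enclosing circle is the circumcircle.
Circumcentre = (25/54, -1/18), r² = 22997/1458.
Centre = (25/54, -1/18).

(25/54, -1/18)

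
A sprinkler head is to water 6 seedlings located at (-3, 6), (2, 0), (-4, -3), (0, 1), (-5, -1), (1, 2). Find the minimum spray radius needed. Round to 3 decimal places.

A smallest enclosing disk is always determined by at most three of the input points on its boundary.
The minimum enclosing circle is determined by three boundary points: (-3, 6), (2, 0), (-4, -3).
Their circumcentre is (-83/34, 47/34) with r² = 12505/578.
The farthest remaining point (-5, -1) is at distance² 7065/578 ≤ 12505/578.
r = √(12505/578) ≈ 4.651.

4.651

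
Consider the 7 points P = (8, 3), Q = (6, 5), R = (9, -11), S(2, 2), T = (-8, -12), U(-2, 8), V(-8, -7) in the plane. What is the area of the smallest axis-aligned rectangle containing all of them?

340

x ranges over [-8, 9], width 17.
y ranges over [-12, 8], height 20.
Area = 17 × 20 = 340.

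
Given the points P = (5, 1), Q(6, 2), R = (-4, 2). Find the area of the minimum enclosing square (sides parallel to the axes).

The bounding box has width 10 and height 1.
An axis-aligned square enclosing the set must have side ≥ max(width, height).
So the minimum side is max(10, 1) = 10.
Area = 10² = 100.

100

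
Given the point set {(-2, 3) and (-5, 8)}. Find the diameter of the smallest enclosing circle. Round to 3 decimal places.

The smallest circle enclosing two points has them as diameter endpoints.
Centre = midpoint = (-3.5, 5.5); r² = |(-2, 3)−(-5, 8)|²/4 = 34/4 = 8.5.
Diameter = 2r = 2√(8.5) ≈ 5.831.

5.831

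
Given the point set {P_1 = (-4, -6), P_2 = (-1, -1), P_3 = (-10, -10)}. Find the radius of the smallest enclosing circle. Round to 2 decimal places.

6.36

Side lengths²: P_1P_2² = 34, P_1P_3² = 52, P_2P_3² = 162.
Since P_2P_3² = 162 ≥ 52 + 34 = 86, the angle opposite P_2P_3 is not acute, so the smallest enclosing circle has P_2P_3 as diameter.
Centre = midpoint of P_2P_3 = (-5.5, -5.5), r² = 162/4 = 40.5.
r = √(40.5) ≈ 6.36.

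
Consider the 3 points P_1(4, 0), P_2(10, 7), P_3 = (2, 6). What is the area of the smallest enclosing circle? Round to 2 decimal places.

Side lengths²: P_1P_2² = 85, P_1P_3² = 40, P_2P_3² = 65.
Since P_1P_2² = 85 < 65 + 40 = 105, the triangle is acute, so the smallest enclosing circle is the circumcircle.
Circumcentre = (6.3, 4.1), r² = 22.1.
Area = π·r² = π·22.1 ≈ 69.43.

69.43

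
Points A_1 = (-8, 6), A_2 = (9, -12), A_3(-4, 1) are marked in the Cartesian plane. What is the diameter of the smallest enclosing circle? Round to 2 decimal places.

24.76

Side lengths²: A_1A_2² = 613, A_1A_3² = 41, A_2A_3² = 338.
Since A_1A_2² = 613 ≥ 338 + 41 = 379, the angle opposite A_1A_2 is not acute, so the smallest enclosing circle has A_1A_2 as diameter.
Centre = midpoint of A_1A_2 = (0.5, -3), r² = 613/4 = 153.25.
Diameter = 2r = 2√(153.25) ≈ 24.76.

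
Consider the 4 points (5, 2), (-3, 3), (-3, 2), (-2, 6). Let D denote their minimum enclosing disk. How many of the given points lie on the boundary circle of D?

3

The minimum enclosing circle is determined by three boundary points: (5, 2), (-3, 2), (-2, 6).
Their circumcentre is (1, 3.125) with r² = 17.265625.
The farthest remaining point (-3, 3) is at distance² 16.015625 ≤ 17.265625.
The points at distance exactly r from the centre are (5, 2), (-3, 2), (-2, 6) — 3 points.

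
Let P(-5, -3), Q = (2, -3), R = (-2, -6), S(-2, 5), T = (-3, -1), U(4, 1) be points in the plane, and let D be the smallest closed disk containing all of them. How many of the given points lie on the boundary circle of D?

A smallest enclosing disk is always determined by at most three of the input points on its boundary.
The minimum enclosing circle is determined by three boundary points: R, S, U.
Their circumcentre is (-4/3, -0.5) with r² = 1105/36.
The farthest remaining point P is at distance² 709/36 ≤ 1105/36.
The points at distance exactly r from the centre are R, S, U — 3 points.

3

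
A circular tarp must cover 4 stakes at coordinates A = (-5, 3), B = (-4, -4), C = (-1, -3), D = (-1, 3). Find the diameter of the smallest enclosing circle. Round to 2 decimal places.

The minimum enclosing circle of a finite set is fixed by two of the points (as a diameter) or three (as a circumcircle).
The minimum enclosing circle is determined by three boundary points: A, B, D.
Their circumcentre is (-3, -2/7) with r² = 725/49.
The farthest remaining point C is at distance² 557/49 ≤ 725/49.
Diameter = 2r = 2√(725/49) ≈ 7.69.

7.69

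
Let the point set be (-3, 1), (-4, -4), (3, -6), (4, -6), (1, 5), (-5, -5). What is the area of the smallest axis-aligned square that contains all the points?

The bounding box has width 9 and height 11.
An axis-aligned square enclosing the set must have side ≥ max(width, height).
So the minimum side is max(9, 11) = 11.
Area = 11² = 121.

121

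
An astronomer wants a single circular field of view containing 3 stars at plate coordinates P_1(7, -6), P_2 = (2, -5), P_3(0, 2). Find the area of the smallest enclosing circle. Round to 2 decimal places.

Side lengths²: P_1P_2² = 26, P_1P_3² = 113, P_2P_3² = 53.
Since P_1P_3² = 113 ≥ 53 + 26 = 79, the angle opposite P_1P_3 is not acute, so the smallest enclosing circle has P_1P_3 as diameter.
Centre = midpoint of P_1P_3 = (3.5, -2), r² = 113/4 = 28.25.
Area = π·r² = π·28.25 ≈ 88.75.

88.75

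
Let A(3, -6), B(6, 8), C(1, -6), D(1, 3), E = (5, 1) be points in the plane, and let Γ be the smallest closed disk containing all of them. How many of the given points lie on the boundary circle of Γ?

2

The minimum enclosing circle of a finite set is fixed by two of the points (as a diameter) or three (as a circumcircle).
The farthest pair is B–C with squared distance 221. The circle on this segment as diameter has centre (3.5, 1) and r² = 221/4 = 55.25.
Check A: distance² to centre = 49.25 ≤ 55.25, so it lies inside.
All remaining points lie in this disk, and no smaller disk contains both endpoints, so this is the minimum enclosing circle.
The points at distance exactly r from the centre are B, C — 2 points.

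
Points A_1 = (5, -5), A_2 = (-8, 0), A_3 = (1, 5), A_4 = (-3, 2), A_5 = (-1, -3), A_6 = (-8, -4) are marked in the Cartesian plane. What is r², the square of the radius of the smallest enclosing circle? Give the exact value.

2465/49

The minimum enclosing circle of a finite set is fixed by two of the points (as a diameter) or three (as a circumcircle).
The minimum enclosing circle is determined by three boundary points: A_1, A_3, A_6.
Their circumcentre is (-9/7, -12/7) with r² = 2465/49.
The farthest remaining point A_2 is at distance² 2353/49 ≤ 2465/49.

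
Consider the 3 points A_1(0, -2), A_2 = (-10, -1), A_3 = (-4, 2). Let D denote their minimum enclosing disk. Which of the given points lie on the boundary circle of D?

A_1, A_2

Side lengths²: A_1A_2² = 101, A_1A_3² = 32, A_2A_3² = 45.
Since A_1A_2² = 101 ≥ 45 + 32 = 77, the angle opposite A_1A_2 is not acute, so the smallest enclosing circle has A_1A_2 as diameter.
Centre = midpoint of A_1A_2 = (-5, -1.5), r² = 101/4 = 25.25.
The points at distance exactly r from the centre are A_1, A_2 — 2 points.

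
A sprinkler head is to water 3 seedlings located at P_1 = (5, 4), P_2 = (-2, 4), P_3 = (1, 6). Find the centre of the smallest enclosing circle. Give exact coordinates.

(1.5, 4)

Side lengths²: P_1P_2² = 49, P_1P_3² = 20, P_2P_3² = 13.
Since P_1P_2² = 49 ≥ 20 + 13 = 33, the angle opposite P_1P_2 is not acute, so the smallest enclosing circle has P_1P_2 as diameter.
Centre = midpoint of P_1P_2 = (1.5, 4), r² = 49/4 = 12.25.
Centre = (1.5, 4).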